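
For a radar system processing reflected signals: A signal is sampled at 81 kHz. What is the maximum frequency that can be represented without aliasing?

The maximum frequency that can be represented without aliasing
is the Nyquist frequency: f_max = f_s / 2 = 81 kHz / 2 = 81/2 kHz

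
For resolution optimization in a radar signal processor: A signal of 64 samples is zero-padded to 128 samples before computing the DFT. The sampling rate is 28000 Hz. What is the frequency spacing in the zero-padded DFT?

Original DFT: N = 64, resolution = f_s/N = 28000/64 = 875/2 Hz
Zero-padded DFT: N = 128, resolution = f_s/N = 28000/128 = 875/4 Hz
Zero-padding interpolates the spectrum (finer frequency grid)
but does NOT improve the true spectral resolution (ability to resolve close frequencies).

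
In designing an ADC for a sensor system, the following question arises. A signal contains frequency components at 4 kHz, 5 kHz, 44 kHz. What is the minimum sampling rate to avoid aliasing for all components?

The highest frequency component is f_max = 44 kHz.
Nyquist rate = 2 * f_max = 2 * 44 kHz = 88 kHz.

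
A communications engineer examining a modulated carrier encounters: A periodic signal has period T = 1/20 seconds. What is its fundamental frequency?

The fundamental frequency is the reciprocal of the period.
f = 1/T = 1/(1/20) = 20 Hz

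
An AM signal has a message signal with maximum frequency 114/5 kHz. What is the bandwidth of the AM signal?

In AM (double-sideband), the bandwidth is twice the message frequency.
BW = 2 * f_m = 2 * 114/5 kHz = 228/5 kHz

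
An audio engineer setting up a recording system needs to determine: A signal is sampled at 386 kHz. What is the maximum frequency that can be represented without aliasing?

The maximum frequency that can be represented without aliasing
is the Nyquist frequency: f_max = f_s / 2 = 386 kHz / 2 = 193 kHz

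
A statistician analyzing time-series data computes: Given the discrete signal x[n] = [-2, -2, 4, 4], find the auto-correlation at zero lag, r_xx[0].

The auto-correlation at zero lag r_xx[0] equals the signal energy.
r_xx[0] = sum of x[n]^2 = (-2)^2 + (-2)^2 + 4^2 + 4^2
= 4 + 4 + 16 + 16 = 40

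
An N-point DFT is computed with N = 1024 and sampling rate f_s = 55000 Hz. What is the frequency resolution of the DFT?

DFT frequency resolution = f_s / N
= 55000 / 1024 = 6875/128 Hz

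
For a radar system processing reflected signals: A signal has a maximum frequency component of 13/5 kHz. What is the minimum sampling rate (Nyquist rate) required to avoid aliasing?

By the Nyquist-Shannon sampling theorem,
the minimum sampling rate (Nyquist rate) must be at least 2 * f_max.
Nyquist rate = 2 * 13/5 kHz = 26/5 kHz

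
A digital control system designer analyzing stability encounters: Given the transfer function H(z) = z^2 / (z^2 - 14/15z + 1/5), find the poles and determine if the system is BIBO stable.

Poles are roots of the denominator: z^2 - 14/15z + 1/5 = 0.
Quadratic formula: z = [-(-14/15) +/- sqrt((-14/15)^2 - 4*(1/5))] / 2
Discriminant = 196/225 - 4/5 = 16/225; sqrt = 4/15.
z = (14/15 +/- 4/15) / 2 => z = 3/5 or z = 1/3.
|p1| = 1/3, |p2| = 3/5.
For BIBO stability, all poles must lie inside the unit circle (|p| < 1).
System is STABLE since both |p| < 1.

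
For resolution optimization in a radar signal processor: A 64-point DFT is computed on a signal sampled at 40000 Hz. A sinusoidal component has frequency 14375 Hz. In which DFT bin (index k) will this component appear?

DFT frequency resolution = f_s/N = 40000/64 = 625 Hz
Bin index k = f_signal / resolution = 14375 / 625 = 23
The signal frequency 14375 Hz falls in DFT bin k = 23.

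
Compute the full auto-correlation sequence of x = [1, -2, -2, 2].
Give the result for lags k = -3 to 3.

r_xx[k] = sum_m x[m]*x[m+k], indexed from 0, for k = -3 to 3:
  r_xx[-3] = x[3]*x[0] = 2
  r_xx[-2] = x[2]*x[0] + x[3]*x[1] = -6
  r_xx[-1] = x[1]*x[0] + x[2]*x[1] + x[3]*x[2] = -2
  r_xx[0] = x[0]*x[0] + x[1]*x[1] + x[2]*x[2] + x[3]*x[3] = 13
  r_xx[1] = x[0]*x[1] + x[1]*x[2] + x[2]*x[3] = -2
  r_xx[2] = x[0]*x[2] + x[1]*x[3] = -6
  r_xx[3] = x[0]*x[3] = 2
r_xx = [2, -6, -2, 13, -2, -6, 2]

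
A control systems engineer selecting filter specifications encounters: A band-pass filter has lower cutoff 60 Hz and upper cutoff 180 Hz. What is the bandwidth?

Bandwidth = f_high - f_low
= 180 Hz - 60 Hz = 120 Hz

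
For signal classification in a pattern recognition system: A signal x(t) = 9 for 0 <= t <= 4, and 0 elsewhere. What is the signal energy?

Energy = integral of |x(t)|^2 dt over the signal duration
= 9^2 * 4 = 81 * 4 = 324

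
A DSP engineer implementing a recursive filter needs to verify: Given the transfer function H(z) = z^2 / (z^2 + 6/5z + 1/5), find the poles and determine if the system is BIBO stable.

Poles are roots of the denominator: z^2 + 6/5z + 1/5 = 0.
Quadratic formula: z = [-(6/5) +/- sqrt((6/5)^2 - 4*(1/5))] / 2
Discriminant = 36/25 - 4/5 = 16/25; sqrt = 4/5.
z = (-6/5 +/- 4/5) / 2 => z = -1/5 or z = -1.
|p1| = 1, |p2| = 1/5.
For BIBO stability, all poles must lie inside the unit circle (|p| < 1).
System is UNSTABLE since at least one |p| >= 1.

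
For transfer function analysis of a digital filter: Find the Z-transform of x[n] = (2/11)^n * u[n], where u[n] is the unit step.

The Z-transform of a^n * u[n] is z/(z-a) for |z| > |a|.
Here a = 2/11, so X(z) = z/(z - (2/11)) = 11z/(11z - 2)
ROC: |z| > 2/11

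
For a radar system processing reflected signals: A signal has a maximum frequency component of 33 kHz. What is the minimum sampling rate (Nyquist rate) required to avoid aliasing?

By the Nyquist-Shannon sampling theorem,
the minimum sampling rate (Nyquist rate) must be at least 2 * f_max.
Nyquist rate = 2 * 33 kHz = 66 kHz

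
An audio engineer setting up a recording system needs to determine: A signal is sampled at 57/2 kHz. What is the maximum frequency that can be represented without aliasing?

The maximum frequency that can be represented without aliasing
is the Nyquist frequency: f_max = f_s / 2 = 57/2 kHz / 2 = 57/4 kHz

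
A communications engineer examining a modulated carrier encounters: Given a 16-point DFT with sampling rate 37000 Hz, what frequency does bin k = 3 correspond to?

The frequency of DFT bin k is: f_k = k * f_s / N
f_3 = 3 * 37000 / 16 = 13875/2 Hz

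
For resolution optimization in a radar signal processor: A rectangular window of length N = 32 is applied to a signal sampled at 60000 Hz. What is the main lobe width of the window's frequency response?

For a rectangular window of length N,
the main lobe width in frequency is 2*f_s/N.
= 2*60000/32 = 3750 Hz
This determines the minimum frequency separation for resolving two sinusoids.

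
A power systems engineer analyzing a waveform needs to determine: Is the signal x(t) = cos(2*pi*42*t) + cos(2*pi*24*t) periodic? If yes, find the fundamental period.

f1 = 42 Hz, f2 = 24 Hz
Period T1 = 1/42, T2 = 1/24
Ratio T1/T2 = 24/42, which is rational.
The signal is periodic with fundamental period T = 1/GCD(42,24) = 1/6 s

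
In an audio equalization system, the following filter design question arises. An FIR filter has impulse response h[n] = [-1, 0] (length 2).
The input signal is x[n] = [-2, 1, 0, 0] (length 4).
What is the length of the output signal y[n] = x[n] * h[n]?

For linear convolution, the output length is:
len(y) = len(x) + len(h) - 1 = 4 + 2 - 1 = 5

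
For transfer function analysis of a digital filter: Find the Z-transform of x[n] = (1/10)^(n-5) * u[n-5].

Time-shifting property: if X(z) = Z{x[n]}, then Z{x[n-d]} = z^(-d) * X(z)
X(z) = z/(z - 1/10) for x[n] = (1/10)^n * u[n]
Z{x[n-5]} = z^(-5) * z/(z - 1/10) = z^(-4)/(z - 1/10)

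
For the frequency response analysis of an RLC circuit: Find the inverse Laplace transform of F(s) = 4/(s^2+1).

Standard pair: w/(s^2+w^2) <-> sin(wt)*u(t)
Recognize w^2 = 1, so w = 1; numerator 4 = 4*1.
f(t) = 4*sin(t)*u(t)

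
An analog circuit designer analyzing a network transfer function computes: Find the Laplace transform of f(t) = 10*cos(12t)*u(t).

Standard pair: cos(wt)*u(t) <-> s/(s^2+w^2)
With w = 12: L{10*cos(12t)*u(t)} = 10s/(s^2+144)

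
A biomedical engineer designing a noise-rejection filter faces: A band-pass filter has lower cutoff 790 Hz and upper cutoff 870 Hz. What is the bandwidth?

Bandwidth = f_high - f_low
= 870 Hz - 790 Hz = 80 Hz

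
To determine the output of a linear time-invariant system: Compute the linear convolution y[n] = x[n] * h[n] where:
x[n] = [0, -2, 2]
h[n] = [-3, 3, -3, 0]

y[n] = sum_k x[k]*h[n-k]. Output length = len(x) + len(h) - 1 = 3 + 4 - 1 = 6.
y[0] = 0*-3 = 0
y[1] = -2*-3 + 0*3 = 6
y[2] = 2*-3 + -2*3 + 0*-3 = -12
y[3] = 2*3 + -2*-3 + 0*0 = 12
y[4] = 2*-3 + -2*0 = -6
y[5] = 2*0 = 0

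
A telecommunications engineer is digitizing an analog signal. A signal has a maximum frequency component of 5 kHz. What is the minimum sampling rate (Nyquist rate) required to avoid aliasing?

By the Nyquist-Shannon sampling theorem,
the minimum sampling rate (Nyquist rate) must be at least 2 * f_max.
Nyquist rate = 2 * 5 kHz = 10 kHz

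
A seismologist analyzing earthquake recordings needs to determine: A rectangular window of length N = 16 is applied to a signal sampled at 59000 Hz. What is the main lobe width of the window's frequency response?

For a rectangular window of length N,
the main lobe width in frequency is 2*f_s/N.
= 2*59000/16 = 7375 Hz
This determines the minimum frequency separation for resolving two sinusoids.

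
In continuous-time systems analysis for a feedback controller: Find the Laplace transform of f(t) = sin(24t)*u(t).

Standard pair: sin(wt)*u(t) <-> w/(s^2+w^2)
With w = 24: L{sin(24t)*u(t)} = 24/(s^2+576)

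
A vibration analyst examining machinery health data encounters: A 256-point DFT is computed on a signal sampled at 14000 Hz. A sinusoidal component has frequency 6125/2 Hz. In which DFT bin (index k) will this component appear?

DFT frequency resolution = f_s/N = 14000/256 = 875/16 Hz
Bin index k = f_signal / resolution = 6125/2 / 875/16 = 56
The signal frequency 6125/2 Hz falls in DFT bin k = 56.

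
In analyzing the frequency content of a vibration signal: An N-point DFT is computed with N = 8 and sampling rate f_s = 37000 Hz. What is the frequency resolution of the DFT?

DFT frequency resolution = f_s / N
= 37000 / 8 = 4625 Hz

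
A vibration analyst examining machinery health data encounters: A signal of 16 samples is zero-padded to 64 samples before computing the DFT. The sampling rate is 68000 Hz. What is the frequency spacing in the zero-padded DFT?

Original DFT: N = 16, resolution = f_s/N = 68000/16 = 4250 Hz
Zero-padded DFT: N = 64, resolution = f_s/N = 68000/64 = 2125/2 Hz
Zero-padding interpolates the spectrum (finer frequency grid)
but does NOT improve the true spectral resolution (ability to resolve close frequencies).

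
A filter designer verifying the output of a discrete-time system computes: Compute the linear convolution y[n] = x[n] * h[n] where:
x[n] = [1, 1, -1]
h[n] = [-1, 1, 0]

y[n] = sum_k x[k]*h[n-k]. Output length = len(x) + len(h) - 1 = 3 + 3 - 1 = 5.
y[0] = 1*-1 = -1
y[1] = 1*-1 + 1*1 = 0
y[2] = -1*-1 + 1*1 + 1*0 = 2
y[3] = -1*1 + 1*0 = -1
y[4] = -1*0 = 0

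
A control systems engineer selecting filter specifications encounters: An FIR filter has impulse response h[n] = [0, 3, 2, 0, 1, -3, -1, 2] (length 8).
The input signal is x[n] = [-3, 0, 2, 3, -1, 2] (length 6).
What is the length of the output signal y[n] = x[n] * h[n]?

For linear convolution, the output length is:
len(y) = len(x) + len(h) - 1 = 6 + 8 - 1 = 13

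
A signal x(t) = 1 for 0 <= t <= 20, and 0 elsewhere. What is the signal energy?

Energy = integral of |x(t)|^2 dt over the signal duration
= 1^2 * 20 = 1 * 20 = 20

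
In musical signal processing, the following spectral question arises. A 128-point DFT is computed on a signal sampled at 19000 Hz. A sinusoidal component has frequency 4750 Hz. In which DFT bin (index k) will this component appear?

DFT frequency resolution = f_s/N = 19000/128 = 2375/16 Hz
Bin index k = f_signal / resolution = 4750 / 2375/16 = 32
The signal frequency 4750 Hz falls in DFT bin k = 32.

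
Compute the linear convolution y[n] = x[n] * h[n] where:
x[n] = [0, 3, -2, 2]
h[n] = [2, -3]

y[n] = sum_k x[k]*h[n-k]. Output length = len(x) + len(h) - 1 = 4 + 2 - 1 = 5.
y[0] = 0*2 = 0
y[1] = 3*2 + 0*-3 = 6
y[2] = -2*2 + 3*-3 = -13
y[3] = 2*2 + -2*-3 = 10
y[4] = 2*-3 = -6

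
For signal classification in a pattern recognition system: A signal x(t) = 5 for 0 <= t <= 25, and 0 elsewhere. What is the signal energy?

Energy = integral of |x(t)|^2 dt over the signal duration
= 5^2 * 25 = 25 * 25 = 625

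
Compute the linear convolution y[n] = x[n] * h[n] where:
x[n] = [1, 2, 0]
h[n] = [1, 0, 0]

y[n] = sum_k x[k]*h[n-k]. Output length = len(x) + len(h) - 1 = 3 + 3 - 1 = 5.
y[0] = 1*1 = 1
y[1] = 2*1 + 1*0 = 2
y[2] = 0*1 + 2*0 + 1*0 = 0
y[3] = 0*0 + 2*0 = 0
y[4] = 0*0 = 0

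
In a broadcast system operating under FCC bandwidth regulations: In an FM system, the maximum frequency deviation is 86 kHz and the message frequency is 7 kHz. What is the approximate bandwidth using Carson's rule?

Carson's rule: BW = 2*(delta_f + f_m)
= 2*(86 + 7) kHz = 186 kHz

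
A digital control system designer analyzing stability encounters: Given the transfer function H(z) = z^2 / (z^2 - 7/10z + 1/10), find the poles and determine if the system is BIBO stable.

Poles are roots of the denominator: z^2 - 7/10z + 1/10 = 0.
Quadratic formula: z = [-(-7/10) +/- sqrt((-7/10)^2 - 4*(1/10))] / 2
Discriminant = 49/100 - 2/5 = 9/100; sqrt = 3/10.
z = (7/10 +/- 3/10) / 2 => z = 1/2 or z = 1/5.
|p1| = 1/5, |p2| = 1/2.
For BIBO stability, all poles must lie inside the unit circle (|p| < 1).
System is STABLE since both |p| < 1.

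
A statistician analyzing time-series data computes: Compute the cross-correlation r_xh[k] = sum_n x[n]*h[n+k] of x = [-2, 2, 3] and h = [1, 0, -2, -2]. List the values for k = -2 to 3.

Both sequences indexed from 0 and zero outside their support.
Lags with overlap: k = -2 to 3.
  r_xh[-2] = x[2]*h[0] = 3
  r_xh[-1] = x[1]*h[0] + x[2]*h[1] = 2
  r_xh[0] = x[0]*h[0] + x[1]*h[1] + x[2]*h[2] = -8
  r_xh[1] = x[0]*h[1] + x[1]*h[2] + x[2]*h[3] = -10
  r_xh[2] = x[0]*h[2] + x[1]*h[3] = 0
  r_xh[3] = x[0]*h[3] = 4
r_xh = [3, 2, -8, -10, 0, 4] (for k = -2, ..., 3)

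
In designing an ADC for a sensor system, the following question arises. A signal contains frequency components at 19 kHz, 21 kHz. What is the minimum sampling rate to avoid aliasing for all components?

The highest frequency component is f_max = 21 kHz.
Nyquist rate = 2 * f_max = 2 * 21 kHz = 42 kHz.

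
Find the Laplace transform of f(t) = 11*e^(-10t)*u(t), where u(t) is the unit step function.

Standard Laplace transform pair:
e^(-at)*u(t) <-> 1/(s+a)
With a = 10: L{11*e^(-10t)*u(t)} = 11/(s+10), ROC: Re(s) > -10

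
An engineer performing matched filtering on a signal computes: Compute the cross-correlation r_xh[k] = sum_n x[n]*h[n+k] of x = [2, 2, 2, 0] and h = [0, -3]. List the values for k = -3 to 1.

Both sequences indexed from 0 and zero outside their support.
Lags with overlap: k = -3 to 1.
  r_xh[-3] = x[3]*h[0] = 0
  r_xh[-2] = x[2]*h[0] + x[3]*h[1] = 0
  r_xh[-1] = x[1]*h[0] + x[2]*h[1] = -6
  r_xh[0] = x[0]*h[0] + x[1]*h[1] = -6
  r_xh[1] = x[0]*h[1] = -6
r_xh = [0, 0, -6, -6, -6] (for k = -3, ..., 1)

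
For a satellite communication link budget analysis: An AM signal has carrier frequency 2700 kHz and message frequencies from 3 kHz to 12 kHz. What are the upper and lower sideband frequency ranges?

Upper sideband (USB) = fc + [fm_low, fm_high] = 2700 + [3, 12] = [2703, 2712] kHz
Lower sideband (LSB) = fc - [fm_high, fm_low] = 2700 - [12, 3] = [2688, 2697] kHz
Total occupied spectrum: 2688 kHz to 2712 kHz (plus carrier at 2700 kHz)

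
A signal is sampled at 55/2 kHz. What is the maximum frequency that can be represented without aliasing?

The maximum frequency that can be represented without aliasing
is the Nyquist frequency: f_max = f_s / 2 = 55/2 kHz / 2 = 55/4 kHz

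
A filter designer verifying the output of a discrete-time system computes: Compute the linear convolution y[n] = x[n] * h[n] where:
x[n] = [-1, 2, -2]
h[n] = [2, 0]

y[n] = sum_k x[k]*h[n-k]. Output length = len(x) + len(h) - 1 = 3 + 2 - 1 = 4.
y[0] = -1*2 = -2
y[1] = 2*2 + -1*0 = 4
y[2] = -2*2 + 2*0 = -4
y[3] = -2*0 = 0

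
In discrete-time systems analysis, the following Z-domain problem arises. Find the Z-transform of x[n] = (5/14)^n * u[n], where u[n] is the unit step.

The Z-transform of a^n * u[n] is z/(z-a) for |z| > |a|.
Here a = 5/14, so X(z) = z/(z - (5/14)) = 14z/(14z - 5)
ROC: |z| > 5/14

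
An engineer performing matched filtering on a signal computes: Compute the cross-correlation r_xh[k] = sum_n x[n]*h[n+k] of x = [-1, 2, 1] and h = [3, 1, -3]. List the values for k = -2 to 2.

Both sequences indexed from 0 and zero outside their support.
Lags with overlap: k = -2 to 2.
  r_xh[-2] = x[2]*h[0] = 3
  r_xh[-1] = x[1]*h[0] + x[2]*h[1] = 7
  r_xh[0] = x[0]*h[0] + x[1]*h[1] + x[2]*h[2] = -4
  r_xh[1] = x[0]*h[1] + x[1]*h[2] = -7
  r_xh[2] = x[0]*h[2] = 3
r_xh = [3, 7, -4, -7, 3] (for k = -2, ..., 2)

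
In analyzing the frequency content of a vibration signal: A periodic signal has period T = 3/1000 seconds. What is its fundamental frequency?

The fundamental frequency is the reciprocal of the period.
f = 1/T = 1/(3/1000) = 1000/3 Hz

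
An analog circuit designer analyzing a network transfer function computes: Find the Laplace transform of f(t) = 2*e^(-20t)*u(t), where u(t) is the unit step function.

Standard Laplace transform pair:
e^(-at)*u(t) <-> 1/(s+a)
With a = 20: L{2*e^(-20t)*u(t)} = 2/(s+20), ROC: Re(s) > -20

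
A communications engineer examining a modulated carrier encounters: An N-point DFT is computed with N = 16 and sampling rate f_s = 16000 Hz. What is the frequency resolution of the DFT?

DFT frequency resolution = f_s / N
= 16000 / 16 = 1000 Hz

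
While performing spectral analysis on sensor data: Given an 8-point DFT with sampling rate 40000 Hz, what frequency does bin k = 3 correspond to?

The frequency of DFT bin k is: f_k = k * f_s / N
f_3 = 3 * 40000 / 8 = 15000 Hz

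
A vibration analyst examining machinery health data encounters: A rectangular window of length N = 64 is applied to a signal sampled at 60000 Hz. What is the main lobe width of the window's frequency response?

For a rectangular window of length N,
the main lobe width in frequency is 2*f_s/N.
= 2*60000/64 = 1875 Hz
This determines the minimum frequency separation for resolving two sinusoids.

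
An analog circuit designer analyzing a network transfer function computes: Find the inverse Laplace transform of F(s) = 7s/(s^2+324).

Standard pair: s/(s^2+w^2) <-> cos(wt)*u(t)
With k=7, w=18: f(t) = 7*cos(18t)*u(t)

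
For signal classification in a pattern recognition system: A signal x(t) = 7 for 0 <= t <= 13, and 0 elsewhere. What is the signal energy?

Energy = integral of |x(t)|^2 dt over the signal duration
= 7^2 * 13 = 49 * 13 = 637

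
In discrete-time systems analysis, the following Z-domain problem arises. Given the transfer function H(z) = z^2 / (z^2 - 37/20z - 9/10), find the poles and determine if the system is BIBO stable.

Poles are roots of the denominator: z^2 - 37/20z - 9/10 = 0.
Quadratic formula: z = [-(-37/20) +/- sqrt((-37/20)^2 - 4*(-9/10))] / 2
Discriminant = 1369/400 + 18/5 = 2809/400; sqrt = 53/20.
z = (37/20 +/- 53/20) / 2 => z = 9/4 or z = -2/5.
|p1| = 9/4, |p2| = 2/5.
For BIBO stability, all poles must lie inside the unit circle (|p| < 1).
System is UNSTABLE since at least one |p| >= 1.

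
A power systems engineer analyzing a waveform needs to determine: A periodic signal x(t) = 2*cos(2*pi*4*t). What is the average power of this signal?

Average power of A*cos(wt) is A^2/2.
P = 2^2 / 2 = 4/2 = 2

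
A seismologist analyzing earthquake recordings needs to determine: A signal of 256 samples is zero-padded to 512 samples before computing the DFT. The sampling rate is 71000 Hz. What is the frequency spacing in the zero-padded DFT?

Original DFT: N = 256, resolution = f_s/N = 71000/256 = 8875/32 Hz
Zero-padded DFT: N = 512, resolution = f_s/N = 71000/512 = 8875/64 Hz
Zero-padding interpolates the spectrum (finer frequency grid)
but does NOT improve the true spectral resolution (ability to resolve close frequencies).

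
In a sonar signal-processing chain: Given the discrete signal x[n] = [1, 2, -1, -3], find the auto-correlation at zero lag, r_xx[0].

The auto-correlation at zero lag r_xx[0] equals the signal energy.
r_xx[0] = sum of x[n]^2 = 1^2 + 2^2 + (-1)^2 + (-3)^2
= 1 + 4 + 1 + 9 = 15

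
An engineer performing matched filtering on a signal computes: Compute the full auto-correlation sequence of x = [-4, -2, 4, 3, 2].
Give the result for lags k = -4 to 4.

r_xx[k] = sum_m x[m]*x[m+k], indexed from 0, for k = -4 to 4:
  r_xx[-4] = x[4]*x[0] = -8
  r_xx[-3] = x[3]*x[0] + x[4]*x[1] = -16
  r_xx[-2] = x[2]*x[0] + x[3]*x[1] + x[4]*x[2] = -14
  r_xx[-1] = x[1]*x[0] + x[2]*x[1] + x[3]*x[2] + x[4]*x[3] = 18
  r_xx[0] = x[0]*x[0] + x[1]*x[1] + x[2]*x[2] + x[3]*x[3] + x[4]*x[4] = 49
  r_xx[1] = x[0]*x[1] + x[1]*x[2] + x[2]*x[3] + x[3]*x[4] = 18
  r_xx[2] = x[0]*x[2] + x[1]*x[3] + x[2]*x[4] = -14
  r_xx[3] = x[0]*x[3] + x[1]*x[4] = -16
  r_xx[4] = x[0]*x[4] = -8
r_xx = [-8, -16, -14, 18, 49, 18, -14, -16, -8]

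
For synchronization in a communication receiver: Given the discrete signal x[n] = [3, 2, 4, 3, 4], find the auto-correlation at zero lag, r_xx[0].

The auto-correlation at zero lag r_xx[0] equals the signal energy.
r_xx[0] = sum of x[n]^2 = 3^2 + 2^2 + 4^2 + 3^2 + 4^2
= 9 + 4 + 16 + 9 + 16 = 54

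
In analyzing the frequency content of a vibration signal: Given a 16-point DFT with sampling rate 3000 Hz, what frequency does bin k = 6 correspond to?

The frequency of DFT bin k is: f_k = k * f_s / N
f_6 = 6 * 3000 / 16 = 1125 Hz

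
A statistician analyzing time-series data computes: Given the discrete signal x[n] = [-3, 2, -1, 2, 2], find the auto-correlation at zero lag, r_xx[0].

The auto-correlation at zero lag r_xx[0] equals the signal energy.
r_xx[0] = sum of x[n]^2 = (-3)^2 + 2^2 + (-1)^2 + 2^2 + 2^2
= 9 + 4 + 1 + 4 + 4 = 22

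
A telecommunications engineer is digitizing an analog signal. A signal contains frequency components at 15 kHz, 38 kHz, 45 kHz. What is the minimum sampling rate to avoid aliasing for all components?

The highest frequency component is f_max = 45 kHz.
Nyquist rate = 2 * f_max = 2 * 45 kHz = 90 kHz.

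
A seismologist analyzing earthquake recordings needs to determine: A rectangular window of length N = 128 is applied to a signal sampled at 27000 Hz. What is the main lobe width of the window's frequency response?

For a rectangular window of length N,
the main lobe width in frequency is 2*f_s/N.
= 2*27000/128 = 3375/8 Hz
This determines the minimum frequency separation for resolving two sinusoids.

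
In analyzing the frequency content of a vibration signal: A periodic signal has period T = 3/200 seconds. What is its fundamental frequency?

The fundamental frequency is the reciprocal of the period.
f = 1/T = 1/(3/200) = 200/3 Hz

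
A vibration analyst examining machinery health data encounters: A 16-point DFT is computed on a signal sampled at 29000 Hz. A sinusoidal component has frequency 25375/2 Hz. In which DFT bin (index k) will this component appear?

DFT frequency resolution = f_s/N = 29000/16 = 3625/2 Hz
Bin index k = f_signal / resolution = 25375/2 / 3625/2 = 7
The signal frequency 25375/2 Hz falls in DFT bin k = 7.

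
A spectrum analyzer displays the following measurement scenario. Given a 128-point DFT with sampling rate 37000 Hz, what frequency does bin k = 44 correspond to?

The frequency of DFT bin k is: f_k = k * f_s / N
f_44 = 44 * 37000 / 128 = 50875/4 Hz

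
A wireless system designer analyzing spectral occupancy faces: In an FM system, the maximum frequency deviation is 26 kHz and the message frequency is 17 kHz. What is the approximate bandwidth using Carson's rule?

Carson's rule: BW = 2*(delta_f + f_m)
= 2*(26 + 17) kHz = 86 kHz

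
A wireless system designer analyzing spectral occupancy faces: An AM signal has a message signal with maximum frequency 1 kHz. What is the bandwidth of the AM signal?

In AM (double-sideband), the bandwidth is twice the message frequency.
BW = 2 * f_m = 2 * 1 kHz = 2 kHz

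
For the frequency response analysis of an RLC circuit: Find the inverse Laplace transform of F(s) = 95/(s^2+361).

Standard pair: w/(s^2+w^2) <-> sin(wt)*u(t)
Recognize w^2 = 361, so w = 19; numerator 95 = 5*19.
f(t) = 5*sin(19t)*u(t)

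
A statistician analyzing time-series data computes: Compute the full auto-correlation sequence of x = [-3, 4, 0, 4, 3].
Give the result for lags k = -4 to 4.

r_xx[k] = sum_m x[m]*x[m+k], indexed from 0, for k = -4 to 4:
  r_xx[-4] = x[4]*x[0] = -9
  r_xx[-3] = x[3]*x[0] + x[4]*x[1] = 0
  r_xx[-2] = x[2]*x[0] + x[3]*x[1] + x[4]*x[2] = 16
  r_xx[-1] = x[1]*x[0] + x[2]*x[1] + x[3]*x[2] + x[4]*x[3] = 0
  r_xx[0] = x[0]*x[0] + x[1]*x[1] + x[2]*x[2] + x[3]*x[3] + x[4]*x[4] = 50
  r_xx[1] = x[0]*x[1] + x[1]*x[2] + x[2]*x[3] + x[3]*x[4] = 0
  r_xx[2] = x[0]*x[2] + x[1]*x[3] + x[2]*x[4] = 16
  r_xx[3] = x[0]*x[3] + x[1]*x[4] = 0
  r_xx[4] = x[0]*x[4] = -9
r_xx = [-9, 0, 16, 0, 50, 0, 16, 0, -9]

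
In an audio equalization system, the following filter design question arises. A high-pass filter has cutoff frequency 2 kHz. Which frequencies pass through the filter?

A high-pass filter passes all frequencies above the cutoff frequency 2 kHz and attenuates lower frequencies.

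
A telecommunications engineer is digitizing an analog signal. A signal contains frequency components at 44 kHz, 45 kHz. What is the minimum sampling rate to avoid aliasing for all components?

The highest frequency component is f_max = 45 kHz.
Nyquist rate = 2 * f_max = 2 * 45 kHz = 90 kHz.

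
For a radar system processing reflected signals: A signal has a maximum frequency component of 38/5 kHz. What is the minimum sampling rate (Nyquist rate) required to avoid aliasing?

By the Nyquist-Shannon sampling theorem,
the minimum sampling rate (Nyquist rate) must be at least 2 * f_max.
Nyquist rate = 2 * 38/5 kHz = 76/5 kHz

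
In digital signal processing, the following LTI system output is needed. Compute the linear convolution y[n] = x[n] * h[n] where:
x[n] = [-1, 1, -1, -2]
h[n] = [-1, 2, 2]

y[n] = sum_k x[k]*h[n-k]. Output length = len(x) + len(h) - 1 = 4 + 3 - 1 = 6.
y[0] = -1*-1 = 1
y[1] = 1*-1 + -1*2 = -3
y[2] = -1*-1 + 1*2 + -1*2 = 1
y[3] = -2*-1 + -1*2 + 1*2 = 2
y[4] = -2*2 + -1*2 = -6
y[5] = -2*2 = -4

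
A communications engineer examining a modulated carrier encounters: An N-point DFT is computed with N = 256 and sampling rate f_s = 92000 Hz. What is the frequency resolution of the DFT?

DFT frequency resolution = f_s / N
= 92000 / 256 = 2875/8 Hz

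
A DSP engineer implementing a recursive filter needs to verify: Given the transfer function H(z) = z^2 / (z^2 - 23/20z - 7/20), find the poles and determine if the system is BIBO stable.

Poles are roots of the denominator: z^2 - 23/20z - 7/20 = 0.
Quadratic formula: z = [-(-23/20) +/- sqrt((-23/20)^2 - 4*(-7/20))] / 2
Discriminant = 529/400 + 7/5 = 1089/400; sqrt = 33/20.
z = (23/20 +/- 33/20) / 2 => z = 7/5 or z = -1/4.
|p1| = 7/5, |p2| = 1/4.
For BIBO stability, all poles must lie inside the unit circle (|p| < 1).
System is UNSTABLE since at least one |p| >= 1.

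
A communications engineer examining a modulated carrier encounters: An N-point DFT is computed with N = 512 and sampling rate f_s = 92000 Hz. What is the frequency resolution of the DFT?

DFT frequency resolution = f_s / N
= 92000 / 512 = 2875/16 Hz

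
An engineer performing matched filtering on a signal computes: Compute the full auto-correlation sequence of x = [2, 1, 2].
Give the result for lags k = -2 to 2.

r_xx[k] = sum_m x[m]*x[m+k], indexed from 0, for k = -2 to 2:
  r_xx[-2] = x[2]*x[0] = 4
  r_xx[-1] = x[1]*x[0] + x[2]*x[1] = 4
  r_xx[0] = x[0]*x[0] + x[1]*x[1] + x[2]*x[2] = 9
  r_xx[1] = x[0]*x[1] + x[1]*x[2] = 4
  r_xx[2] = x[0]*x[2] = 4
r_xx = [4, 4, 9, 4, 4]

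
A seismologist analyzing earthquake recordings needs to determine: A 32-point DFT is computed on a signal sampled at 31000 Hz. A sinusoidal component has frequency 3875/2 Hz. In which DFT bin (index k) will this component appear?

DFT frequency resolution = f_s/N = 31000/32 = 3875/4 Hz
Bin index k = f_signal / resolution = 3875/2 / 3875/4 = 2
The signal frequency 3875/2 Hz falls in DFT bin k = 2.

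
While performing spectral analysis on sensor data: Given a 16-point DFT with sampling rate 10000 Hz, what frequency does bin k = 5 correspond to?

The frequency of DFT bin k is: f_k = k * f_s / N
f_5 = 5 * 10000 / 16 = 3125 Hz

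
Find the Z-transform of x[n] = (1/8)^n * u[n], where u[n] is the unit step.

The Z-transform of a^n * u[n] is z/(z-a) for |z| > |a|.
Here a = 1/8, so X(z) = z/(z - (1/8)) = 8z/(8z - 1)
ROC: |z| > 1/8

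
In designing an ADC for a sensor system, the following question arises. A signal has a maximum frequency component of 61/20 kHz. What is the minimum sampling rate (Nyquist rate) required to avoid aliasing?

By the Nyquist-Shannon sampling theorem,
the minimum sampling rate (Nyquist rate) must be at least 2 * f_max.
Nyquist rate = 2 * 61/20 kHz = 61/10 kHz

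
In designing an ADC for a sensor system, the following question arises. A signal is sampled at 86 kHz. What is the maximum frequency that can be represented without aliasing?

The maximum frequency that can be represented without aliasing
is the Nyquist frequency: f_max = f_s / 2 = 86 kHz / 2 = 43 kHz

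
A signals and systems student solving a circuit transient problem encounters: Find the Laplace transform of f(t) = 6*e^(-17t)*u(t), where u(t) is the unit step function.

Standard Laplace transform pair:
e^(-at)*u(t) <-> 1/(s+a)
With a = 17: L{6*e^(-17t)*u(t)} = 6/(s+17), ROC: Re(s) > -17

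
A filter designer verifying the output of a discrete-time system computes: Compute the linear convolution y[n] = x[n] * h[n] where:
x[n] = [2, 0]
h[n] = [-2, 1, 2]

y[n] = sum_k x[k]*h[n-k]. Output length = len(x) + len(h) - 1 = 2 + 3 - 1 = 4.
y[0] = 2*-2 = -4
y[1] = 0*-2 + 2*1 = 2
y[2] = 0*1 + 2*2 = 4
y[3] = 0*2 = 0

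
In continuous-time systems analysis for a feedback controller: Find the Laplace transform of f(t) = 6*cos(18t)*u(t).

Standard pair: cos(wt)*u(t) <-> s/(s^2+w^2)
With w = 18: L{6*cos(18t)*u(t)} = 6s/(s^2+324)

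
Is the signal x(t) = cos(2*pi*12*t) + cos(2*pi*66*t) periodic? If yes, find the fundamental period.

f1 = 12 Hz, f2 = 66 Hz
Period T1 = 1/12, T2 = 1/66
Ratio T1/T2 = 66/12, which is rational.
The signal is periodic with fundamental period T = 1/GCD(12,66) = 1/6 s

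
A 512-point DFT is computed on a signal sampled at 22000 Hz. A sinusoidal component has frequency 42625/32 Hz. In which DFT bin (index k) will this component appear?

DFT frequency resolution = f_s/N = 22000/512 = 1375/32 Hz
Bin index k = f_signal / resolution = 42625/32 / 1375/32 = 31
The signal frequency 42625/32 Hz falls in DFT bin k = 31.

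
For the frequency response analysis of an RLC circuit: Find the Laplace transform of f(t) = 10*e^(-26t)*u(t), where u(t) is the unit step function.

Standard Laplace transform pair:
e^(-at)*u(t) <-> 1/(s+a)
With a = 26: L{10*e^(-26t)*u(t)} = 10/(s+26), ROC: Re(s) > -26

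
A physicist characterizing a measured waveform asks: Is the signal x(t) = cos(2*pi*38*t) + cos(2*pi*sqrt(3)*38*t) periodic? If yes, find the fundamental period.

f1 = 38 Hz, f2 = 38*sqrt(3) Hz
Ratio f2/f1 = sqrt(3), which is irrational.
Since the frequency ratio is irrational, no common period exists.
The signal is not periodic.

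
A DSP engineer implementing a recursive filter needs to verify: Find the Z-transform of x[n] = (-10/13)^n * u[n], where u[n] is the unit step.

The Z-transform of a^n * u[n] is z/(z-a) for |z| > |a|.
Here a = -10/13, so X(z) = z/(z - (-10/13)) = 13z/(13z + 10)
ROC: |z| > 10/13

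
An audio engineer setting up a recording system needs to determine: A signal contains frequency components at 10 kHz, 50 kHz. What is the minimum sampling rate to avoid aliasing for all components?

The highest frequency component is f_max = 50 kHz.
Nyquist rate = 2 * f_max = 2 * 50 kHz = 100 kHz.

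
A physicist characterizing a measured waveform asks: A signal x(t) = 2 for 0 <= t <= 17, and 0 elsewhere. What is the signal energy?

Energy = integral of |x(t)|^2 dt over the signal duration
= 2^2 * 17 = 4 * 17 = 68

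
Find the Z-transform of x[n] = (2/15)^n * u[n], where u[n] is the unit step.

The Z-transform of a^n * u[n] is z/(z-a) for |z| > |a|.
Here a = 2/15, so X(z) = z/(z - (2/15)) = 15z/(15z - 2)
ROC: |z| > 2/15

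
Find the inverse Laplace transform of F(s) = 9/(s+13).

Standard pair: k/(s+a) <-> k*e^(-at)*u(t)
With k=9, a=13: f(t) = 9*e^(-13t)*u(t)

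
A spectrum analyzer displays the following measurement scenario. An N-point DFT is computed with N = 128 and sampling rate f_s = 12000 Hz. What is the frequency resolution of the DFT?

DFT frequency resolution = f_s / N
= 12000 / 128 = 375/4 Hz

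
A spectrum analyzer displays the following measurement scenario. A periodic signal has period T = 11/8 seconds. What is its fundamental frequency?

The fundamental frequency is the reciprocal of the period.
f = 1/T = 1/(11/8) = 8/11 Hz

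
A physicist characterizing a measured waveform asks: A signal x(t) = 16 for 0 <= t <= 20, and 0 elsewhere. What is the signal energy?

Energy = integral of |x(t)|^2 dt over the signal duration
= 16^2 * 20 = 256 * 20 = 5120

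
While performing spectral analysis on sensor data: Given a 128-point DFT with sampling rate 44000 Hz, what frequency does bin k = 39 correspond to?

The frequency of DFT bin k is: f_k = k * f_s / N
f_39 = 39 * 44000 / 128 = 53625/4 Hz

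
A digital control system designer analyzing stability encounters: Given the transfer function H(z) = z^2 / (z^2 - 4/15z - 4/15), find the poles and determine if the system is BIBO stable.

Poles are roots of the denominator: z^2 - 4/15z - 4/15 = 0.
Quadratic formula: z = [-(-4/15) +/- sqrt((-4/15)^2 - 4*(-4/15))] / 2
Discriminant = 16/225 + 16/15 = 256/225; sqrt = 16/15.
z = (4/15 +/- 16/15) / 2 => z = 2/3 or z = -2/5.
|p1| = 2/5, |p2| = 2/3.
For BIBO stability, all poles must lie inside the unit circle (|p| < 1).
System is STABLE since both |p| < 1.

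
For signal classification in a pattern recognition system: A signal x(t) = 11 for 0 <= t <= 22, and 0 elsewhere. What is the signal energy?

Energy = integral of |x(t)|^2 dt over the signal duration
= 11^2 * 22 = 121 * 22 = 2662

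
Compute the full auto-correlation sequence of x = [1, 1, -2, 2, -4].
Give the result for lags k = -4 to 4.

r_xx[k] = sum_m x[m]*x[m+k], indexed from 0, for k = -4 to 4:
  r_xx[-4] = x[4]*x[0] = -4
  r_xx[-3] = x[3]*x[0] + x[4]*x[1] = -2
  r_xx[-2] = x[2]*x[0] + x[3]*x[1] + x[4]*x[2] = 8
  r_xx[-1] = x[1]*x[0] + x[2]*x[1] + x[3]*x[2] + x[4]*x[3] = -13
  r_xx[0] = x[0]*x[0] + x[1]*x[1] + x[2]*x[2] + x[3]*x[3] + x[4]*x[4] = 26
  r_xx[1] = x[0]*x[1] + x[1]*x[2] + x[2]*x[3] + x[3]*x[4] = -13
  r_xx[2] = x[0]*x[2] + x[1]*x[3] + x[2]*x[4] = 8
  r_xx[3] = x[0]*x[3] + x[1]*x[4] = -2
  r_xx[4] = x[0]*x[4] = -4
r_xx = [-4, -2, 8, -13, 26, -13, 8, -2, -4]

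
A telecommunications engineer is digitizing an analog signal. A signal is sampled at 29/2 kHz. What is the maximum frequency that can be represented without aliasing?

The maximum frequency that can be represented without aliasing
is the Nyquist frequency: f_max = f_s / 2 = 29/2 kHz / 2 = 29/4 kHz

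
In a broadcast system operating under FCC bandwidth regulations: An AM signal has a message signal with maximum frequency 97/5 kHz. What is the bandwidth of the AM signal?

In AM (double-sideband), the bandwidth is twice the message frequency.
BW = 2 * f_m = 2 * 97/5 kHz = 194/5 kHz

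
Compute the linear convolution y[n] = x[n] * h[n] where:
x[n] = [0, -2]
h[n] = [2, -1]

y[n] = sum_k x[k]*h[n-k]. Output length = len(x) + len(h) - 1 = 2 + 2 - 1 = 3.
y[0] = 0*2 = 0
y[1] = -2*2 + 0*-1 = -4
y[2] = -2*-1 = 2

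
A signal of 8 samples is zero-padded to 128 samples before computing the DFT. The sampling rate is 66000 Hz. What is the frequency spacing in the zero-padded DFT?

Original DFT: N = 8, resolution = f_s/N = 66000/8 = 8250 Hz
Zero-padded DFT: N = 128, resolution = f_s/N = 66000/128 = 4125/8 Hz
Zero-padding interpolates the spectrum (finer frequency grid)
but does NOT improve the true spectral resolution (ability to resolve close frequencies).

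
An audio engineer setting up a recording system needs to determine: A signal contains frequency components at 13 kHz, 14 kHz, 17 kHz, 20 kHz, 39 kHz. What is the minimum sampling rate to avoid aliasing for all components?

The highest frequency component is f_max = 39 kHz.
Nyquist rate = 2 * f_max = 2 * 39 kHz = 78 kHz.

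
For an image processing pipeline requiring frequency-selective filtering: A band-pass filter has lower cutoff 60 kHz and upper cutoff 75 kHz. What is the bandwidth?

Bandwidth = f_high - f_low
= 75 kHz - 60 kHz = 15 kHz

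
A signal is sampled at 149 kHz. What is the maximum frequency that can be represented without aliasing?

The maximum frequency that can be represented without aliasing
is the Nyquist frequency: f_max = f_s / 2 = 149 kHz / 2 = 149/2 kHz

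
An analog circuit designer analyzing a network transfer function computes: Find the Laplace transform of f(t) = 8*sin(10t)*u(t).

Standard pair: sin(wt)*u(t) <-> w/(s^2+w^2)
With w = 10: L{8*sin(10t)*u(t)} = 80/(s^2+100)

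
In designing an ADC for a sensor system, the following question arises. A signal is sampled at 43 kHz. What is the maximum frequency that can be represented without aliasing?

The maximum frequency that can be represented without aliasing
is the Nyquist frequency: f_max = f_s / 2 = 43 kHz / 2 = 43/2 kHz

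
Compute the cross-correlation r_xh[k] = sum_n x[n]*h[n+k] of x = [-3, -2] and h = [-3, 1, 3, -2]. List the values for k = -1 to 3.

Both sequences indexed from 0 and zero outside their support.
Lags with overlap: k = -1 to 3.
  r_xh[-1] = x[1]*h[0] = 6
  r_xh[0] = x[0]*h[0] + x[1]*h[1] = 7
  r_xh[1] = x[0]*h[1] + x[1]*h[2] = -9
  r_xh[2] = x[0]*h[2] + x[1]*h[3] = -5
  r_xh[3] = x[0]*h[3] = 6
r_xh = [6, 7, -9, -5, 6] (for k = -1, ..., 3)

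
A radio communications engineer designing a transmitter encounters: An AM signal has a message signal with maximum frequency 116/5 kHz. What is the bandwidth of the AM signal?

In AM (double-sideband), the bandwidth is twice the message frequency.
BW = 2 * f_m = 2 * 116/5 kHz = 232/5 kHz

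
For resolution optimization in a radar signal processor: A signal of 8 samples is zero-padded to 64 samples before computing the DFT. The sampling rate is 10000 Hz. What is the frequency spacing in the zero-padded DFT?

Original DFT: N = 8, resolution = f_s/N = 10000/8 = 1250 Hz
Zero-padded DFT: N = 64, resolution = f_s/N = 10000/64 = 625/4 Hz
Zero-padding interpolates the spectrum (finer frequency grid)
but does NOT improve the true spectral resolution (ability to resolve close frequencies).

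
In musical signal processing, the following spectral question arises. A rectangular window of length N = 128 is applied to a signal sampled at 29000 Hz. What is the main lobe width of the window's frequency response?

For a rectangular window of length N,
the main lobe width in frequency is 2*f_s/N.
= 2*29000/128 = 3625/8 Hz
This determines the minimum frequency separation for resolving two sinusoids.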